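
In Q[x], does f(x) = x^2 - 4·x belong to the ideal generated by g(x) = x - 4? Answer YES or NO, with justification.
In Q[x] the ideal (g) consists of all multiples of g, so f ∈ (g) iff g | f, i.e. iff the remainder of f on division by g is 0. Divide f by g (g is monic, so eliminate the leading term of the running remainder at each step):
  leading term x^2: subtract (x)·g(x) = x^2 - 4·x, leaving 0
The remainder is 0, so f(x) = g(x) · h(x) with h(x) = x. Hence g | f, i.e. f ∈ (g).

Final answer: YES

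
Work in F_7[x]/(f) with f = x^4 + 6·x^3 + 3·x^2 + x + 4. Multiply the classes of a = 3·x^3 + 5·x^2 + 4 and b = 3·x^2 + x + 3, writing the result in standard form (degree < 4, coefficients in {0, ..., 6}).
Multiply as integer polynomials: a · b = 9·x^5 + 18·x^4 + 14·x^3 + 27·x^2 + 4·x + 12. Reducing coefficients mod 7: a · b ≡ 2·x^5 + 4·x^4 + 6·x^2 + 4·x + 5. Now divide by f(x) = x^4 + 6·x^3 + 3·x^2 + x + 4 in F_7[x], eliminating the leading term at each step:
  leading term 2·x^5: subtract (2·x)·f(x) = 2·x^5 + 5·x^4 + 6·x^3 + 2·x^2 + x, leaving 6·x^4 + x^3 + 4·x^2 + 3·x + 5 (coefficients mod 7)
  leading term 6·x^4: subtract (6)·f(x) = 6·x^4 + x^3 + 4·x^2 + 6·x + 3, leaving 4·x + 2 (coefficients mod 7)
The degree is now < 4, so this is the remainder. Hence a · b ≡ 4·x + 2 in F_7[x]/(f).

Final answer: a · b ≡ 4·x + 2 (mod f(x))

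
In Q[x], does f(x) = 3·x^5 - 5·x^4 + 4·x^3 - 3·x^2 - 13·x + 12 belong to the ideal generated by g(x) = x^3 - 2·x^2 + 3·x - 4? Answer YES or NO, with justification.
YES

In Q[x] the ideal (g) consists of all multiples of g, so f ∈ (g) iff g | f, i.e. iff the remainder of f on division by g is 0. Divide f by g (g is monic, so eliminate the leading term of the running remainder at each step):
  leading term 3·x^5: subtract (3·x^2)·g(x) = 3·x^5 - 6·x^4 + 9·x^3 - 12·x^2, leaving x^4 - 5·x^3 + 9·x^2 - 13·x + 12
  leading term x^4: subtract (x)·g(x) = x^4 - 2·x^3 + 3·x^2 - 4·x, leaving -3·x^3 + 6·x^2 - 9·x + 12
  leading term -3·x^3: subtract (-3)·g(x) = -3·x^3 + 6·x^2 - 9·x + 12, leaving 0
The remainder is 0, so f(x) = g(x) · h(x) with h(x) = 3·x^2 + x - 3. Hence g | f, i.e. f ∈ (g).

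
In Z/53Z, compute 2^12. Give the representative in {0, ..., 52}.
15

Use repeated squaring. Binary(12) = 1100. Walk through the bits of the exponent 12 left-to-right: at each bit after the leading one, square the running value, then multiply by 2 if the bit is 1 (always reducing mod 53):
  bit 1 = 1 (leading): start with 2.
  bit 2 = 1: square 2^2 = 4; bit is 1, so multiply 4·2 = 8 (mod 53).
  bit 3 = 0: square 8^2 = 64 ≡ 11 (mod 53).
  bit 4 = 0: square 11^2 = 121 ≡ 15 (mod 53).
Final value: 2^12 ≡ 15 (mod 53).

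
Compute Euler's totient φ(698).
φ is multiplicative, with φ(p^e) = p^e − p^(e−1). Factorise 698 = 2 · 349. Then
  φ(698) = (2 − 1) · (349 − 1) = 1 · 348 = 348.

Final answer: φ(698) = 348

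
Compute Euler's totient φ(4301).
φ(4301) = 3520

φ is multiplicative, with φ(p^e) = p^e − p^(e−1). Factorise 4301 = 11 · 17 · 23. Then
  φ(4301) = (11 − 1) · (17 − 1) · (23 − 1) = 10 · 16 · 22 = 3520.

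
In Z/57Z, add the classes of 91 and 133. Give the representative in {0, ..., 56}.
Reduce the summands first: 91 ≡ 34, 133 ≡ 19 (mod 57), so 91 + 133 ≡ 34 + 19 (mod 57). 34 + 19 = 53; 53 = 0·57 + 53, so (91 + 133) mod 57 = 53.

Final answer: 53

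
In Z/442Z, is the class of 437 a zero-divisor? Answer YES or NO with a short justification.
gcd(437, 442) = 1, so 437 is a unit in Z/442Z (it has a multiplicative inverse). A unit cannot be a zero-divisor: if 437·b ≡ 0 then multiplying both sides by 437^(−1) gives b ≡ 0. So 437 is not a zero-divisor.

Final answer: NO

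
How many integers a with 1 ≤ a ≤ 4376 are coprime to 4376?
The number of a ∈ {1, ..., 4376} with gcd(a, 4376) = 1 is by definition Euler's totient φ(4376). φ is multiplicative, with φ(p^e) = p^e − p^(e−1). Factorise 4376 = 2^3 · 547. Then
  φ(4376) = (2^3 − 2^2) · (547 − 1) = 4 · 546 = 2184.
So there are 2184 such integers.

Final answer: 2184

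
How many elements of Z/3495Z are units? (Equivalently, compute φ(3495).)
An element a ∈ Z/3495Z is a unit iff gcd(a, 3495) = 1, so the number of units is φ(3495). φ is multiplicative, with φ(p^e) = p^e − p^(e−1). Factorise 3495 = 3 · 5 · 233. Then
  φ(3495) = (3 − 1) · (5 − 1) · (233 − 1) = 2 · 4 · 232 = 1856.

Final answer: Z/3495Z has φ(3495) = 1856 units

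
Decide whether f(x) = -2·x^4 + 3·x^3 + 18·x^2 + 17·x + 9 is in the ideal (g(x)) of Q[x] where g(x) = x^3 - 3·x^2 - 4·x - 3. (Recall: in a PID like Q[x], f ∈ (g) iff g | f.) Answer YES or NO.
NO

In Q[x] the ideal (g) consists of all multiples of g, so f ∈ (g) iff g | f, i.e. iff the remainder of f on division by g is 0. Divide f by g (g is monic, so eliminate the leading term of the running remainder at each step):
  leading term -2·x^4: subtract (-2·x)·g(x) = -2·x^4 + 6·x^3 + 8·x^2 + 6·x, leaving -3·x^3 + 10·x^2 + 11·x + 9
  leading term -3·x^3: subtract (-3)·g(x) = -3·x^3 + 9·x^2 + 12·x + 9, leaving x^2 - x
The remainder r(x) = x^2 - x ≠ 0 (and deg r < deg g), so g ∤ f, i.e. f ∉ (g).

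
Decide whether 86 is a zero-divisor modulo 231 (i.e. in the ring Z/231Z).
NO

gcd(86, 231) = 1, so 86 is a unit in Z/231Z (it has a multiplicative inverse). A unit cannot be a zero-divisor: if 86·b ≡ 0 then multiplying both sides by 86^(−1) gives b ≡ 0. So 86 is not a zero-divisor.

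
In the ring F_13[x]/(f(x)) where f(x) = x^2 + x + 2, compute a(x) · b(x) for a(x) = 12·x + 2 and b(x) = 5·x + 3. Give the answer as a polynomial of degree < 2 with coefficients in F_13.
Multiply as integer polynomials: a · b = 60·x^2 + 46·x + 6. Reducing coefficients mod 13: a · b ≡ 8·x^2 + 7·x + 6. Now divide by f(x) = x^2 + x + 2 in F_13[x], eliminating the leading term at each step:
  leading term 8·x^2: subtract (8)·f(x) = 8·x^2 + 8·x + 3, leaving 12·x + 3 (coefficients mod 13)
The degree is now < 2, so this is the remainder. Hence a · b ≡ 12·x + 3 in F_13[x]/(f).

Final answer: a · b ≡ 12·x + 3 (mod f(x))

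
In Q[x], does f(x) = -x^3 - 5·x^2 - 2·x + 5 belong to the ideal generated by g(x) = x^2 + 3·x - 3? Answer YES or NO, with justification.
In Q[x] the ideal (g) consists of all multiples of g, so f ∈ (g) iff g | f, i.e. iff the remainder of f on division by g is 0. Divide f by g (g is monic, so eliminate the leading term of the running remainder at each step):
  leading term -x^3: subtract (-x)·g(x) = -x^3 - 3·x^2 + 3·x, leaving -2·x^2 - 5·x + 5
  leading term -2·x^2: subtract (-2)·g(x) = -2·x^2 - 6·x + 6, leaving x - 1
The remainder r(x) = x - 1 ≠ 0 (and deg r < deg g), so g ∤ f, i.e. f ∉ (g).

Final answer: NO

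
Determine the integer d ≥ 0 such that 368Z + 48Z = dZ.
(368, 48) = (16); d = 16

In the PID Z, (a, b) is generated by gcd(a, b). Compute gcd(368, 48) with the extended Euclidean algorithm, tracking rows (r, s, t) with s·368 + t·48 = r:
  row A: (368, 1, 0)   [1·368 + 0·48 = 368]
  row B: (48, 0, 1)   [0·368 + 1·48 = 48]
  368 = 7·48 + 32   → row C = row A − 7·row B = (32, 1, −7)   [check: 1·368 − 7·48 = 32]
  48 = 1·32 + 16   → row D = row B − 1·row C = (16, −1, 8)   [check: −1·368 + 8·48 = 16]
  32 = 2·16 + 0   → remainder 0, stop. gcd = 16 (last nonzero row D).
So gcd(368, 48) = 16, with Bézout identity −1·368 + 8·48 = 16. Containment (⊇): the Bézout identity exhibits 16 as an element of (368, 48), giving (16) ⊆ (368, 48). Containment (⊆): since 16 | 368 and 16 | 48 (368 = 16·23, 48 = 16·3), every Z-linear combination of 368 and 48 is divisible by 16, so (368, 48) ⊆ (16). Therefore (368, 48) = (16), d = 16.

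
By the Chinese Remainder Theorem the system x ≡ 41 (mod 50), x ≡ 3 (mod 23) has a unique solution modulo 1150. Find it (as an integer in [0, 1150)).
The moduli 50, 23 are pairwise coprime, so by the CRT there is a unique solution mod 50·23 = 1150.
Solve by successive substitution. Start with x ≡ 41 (mod 50).
  Combine with x ≡ 3 (mod 23): write x = 41 + 50·t and require 41 + 50·t ≡ 3 (mod 23), i.e. 50·t ≡ 3 − 41 ≡ 8 (mod 23). Since 50^(−1) ≡ 6 (mod 23) (50 ≡ 4 (mod 23)), t ≡ 6·8 ≡ 2 (mod 23). So x ≡ 41 + 50·2 = 141 (mod 1150).
Unique solution in [0, 1150): x = 141.

Final answer: x ≡ 141 (mod 1150); the representative in [0, 1150) is 141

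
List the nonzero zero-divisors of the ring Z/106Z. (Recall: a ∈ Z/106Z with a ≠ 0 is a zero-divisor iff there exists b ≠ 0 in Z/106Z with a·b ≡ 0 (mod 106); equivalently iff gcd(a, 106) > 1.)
An element a ∈ Z/106Z (with a ≠ 0) is a zero-divisor iff gcd(a, 106) > 1 (because a is a unit precisely when gcd(a, n) = 1, and in Z/nZ every nonzero, non-unit element is a zero-divisor). Scan a = 1, ..., 105 and keep those with gcd(a, 106) > 1:
  gcd(2, 106) = 2, gcd(4, 106) = 2, gcd(6, 106) = 2, gcd(8, 106) = 2, gcd(10, 106) = 2, gcd(12, 106) = 2, gcd(14, 106) = 2, gcd(16, 106) = 2, gcd(18, 106) = 2, gcd(20, 106) = 2, gcd(22, 106) = 2, gcd(24, 106) = 2, gcd(26, 106) = 2, gcd(28, 106) = 2, gcd(30, 106) = 2, gcd(32, 106) = 2, gcd(34, 106) = 2, gcd(36, 106) = 2, gcd(38, 106) = 2, gcd(40, 106) = 2, gcd(42, 106) = 2, gcd(44, 106) = 2, gcd(46, 106) = 2, gcd(48, 106) = 2, gcd(50, 106) = 2, gcd(52, 106) = 2, gcd(53, 106) = 53, gcd(54, 106) = 2, gcd(56, 106) = 2, gcd(58, 106) = 2, gcd(60, 106) = 2, gcd(62, 106) = 2, gcd(64, 106) = 2, gcd(66, 106) = 2, gcd(68, 106) = 2, gcd(70, 106) = 2, gcd(72, 106) = 2, gcd(74, 106) = 2, gcd(76, 106) = 2, gcd(78, 106) = 2, gcd(80, 106) = 2, gcd(82, 106) = 2, gcd(84, 106) = 2, gcd(86, 106) = 2, gcd(88, 106) = 2, gcd(90, 106) = 2, gcd(92, 106) = 2, gcd(94, 106) = 2, gcd(96, 106) = 2, gcd(98, 106) = 2, gcd(100, 106) = 2, gcd(102, 106) = 2, gcd(104, 106) = 2.
All other a ∈ {1, ..., 105} have gcd(a, 106) = 1 and are units. So the nonzero zero-divisors are exactly the 53 values of a appearing in this scan.

Final answer: nonzero zero-divisors of Z/106Z = {2, 4, 6, 8, 10, 12, 14, 16, 18, 20, 22, 24, 26, 28, 30, 32, 34, 36, 38, 40, 42, 44, 46, 48, 50, 52, 53, 54, 56, 58, 60, 62, 64, 66, 68, 70, 72, 74, 76, 78, 80, 82, 84, 86, 88, 90, 92, 94, 96, 98, 100, 102, 104}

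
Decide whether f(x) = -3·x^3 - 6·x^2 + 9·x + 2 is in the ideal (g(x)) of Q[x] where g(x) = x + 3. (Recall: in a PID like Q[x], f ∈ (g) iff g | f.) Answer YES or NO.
In Q[x] the ideal (g) consists of all multiples of g, so f ∈ (g) iff g | f, i.e. iff the remainder of f on division by g is 0. Divide f by g (g is monic, so eliminate the leading term of the running remainder at each step):
  leading term -3·x^3: subtract (-3·x^2)·g(x) = -3·x^3 - 9·x^2, leaving 3·x^2 + 9·x + 2
  leading term 3·x^2: subtract (3·x)·g(x) = 3·x^2 + 9·x, leaving 2
The remainder r(x) = 2 ≠ 0 (and deg r < deg g), so g ∤ f, i.e. f ∉ (g).

Final answer: NO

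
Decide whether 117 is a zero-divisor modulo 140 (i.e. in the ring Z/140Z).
gcd(117, 140) = 1, so 117 is a unit in Z/140Z (it has a multiplicative inverse). A unit cannot be a zero-divisor: if 117·b ≡ 0 then multiplying both sides by 117^(−1) gives b ≡ 0. So 117 is not a zero-divisor.

Final answer: NO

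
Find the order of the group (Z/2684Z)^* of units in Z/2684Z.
|(Z/2684Z)^*| = 1200

(Z/2684Z)^* consists of the classes a with gcd(a, 2684) = 1, so its order is φ(2684). φ is multiplicative, with φ(p^e) = p^e − p^(e−1). Factorise 2684 = 2^2 · 11 · 61. Then
  φ(2684) = (2^2 − 2^1) · (11 − 1) · (61 − 1) = 2 · 10 · 60 = 1200.
Thus |(Z/2684Z)^*| = 1200.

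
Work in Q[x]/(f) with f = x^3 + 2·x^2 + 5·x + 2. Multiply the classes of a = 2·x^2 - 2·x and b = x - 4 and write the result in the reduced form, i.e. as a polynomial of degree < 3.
First multiply in Q[x] without reducing: a · b = 2·x^3 - 10·x^2 + 8·x. Now divide by f(x) = x^3 + 2·x^2 + 5·x + 2, eliminating the leading term at each step:
  leading term 2·x^3: subtract (2)·f(x) = 2·x^3 + 4·x^2 + 10·x + 4, leaving -14·x^2 - 2·x - 4
The degree is now < 3, so this is the remainder. Hence a · b ≡ -14·x^2 - 2·x - 4 in Q[x]/(f).

Final answer: a · b ≡ -14·x^2 - 2·x - 4 (mod f(x))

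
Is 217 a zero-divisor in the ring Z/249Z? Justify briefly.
gcd(217, 249) = 1, so 217 is a unit in Z/249Z (it has a multiplicative inverse). A unit cannot be a zero-divisor: if 217·b ≡ 0 then multiplying both sides by 217^(−1) gives b ≡ 0. So 217 is not a zero-divisor.

Final answer: NO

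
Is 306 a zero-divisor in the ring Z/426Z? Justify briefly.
gcd(306, 426) = 6 > 1, so 306 is not a unit in Z/426Z. In Z/nZ every nonzero non-unit is a zero-divisor: explicitly, take b = 426/gcd = 71 ≠ 0 (mod 426); then 306·71 = 21726 = 51·426, i.e. 306·71 ≡ 0 (mod 426). So 306 is a zero-divisor.

Final answer: YES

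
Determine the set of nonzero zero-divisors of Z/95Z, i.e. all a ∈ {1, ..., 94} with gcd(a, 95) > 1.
An element a ∈ Z/95Z (with a ≠ 0) is a zero-divisor iff gcd(a, 95) > 1 (because a is a unit precisely when gcd(a, n) = 1, and in Z/nZ every nonzero, non-unit element is a zero-divisor). Scan a = 1, ..., 94 and keep those with gcd(a, 95) > 1:
  gcd(5, 95) = 5, gcd(10, 95) = 5, gcd(15, 95) = 5, gcd(19, 95) = 19, gcd(20, 95) = 5, gcd(25, 95) = 5, gcd(30, 95) = 5, gcd(35, 95) = 5, gcd(38, 95) = 19, gcd(40, 95) = 5, gcd(45, 95) = 5, gcd(50, 95) = 5, gcd(55, 95) = 5, gcd(57, 95) = 19, gcd(60, 95) = 5, gcd(65, 95) = 5, gcd(70, 95) = 5, gcd(75, 95) = 5, gcd(76, 95) = 19, gcd(80, 95) = 5, gcd(85, 95) = 5, gcd(90, 95) = 5.
All other a ∈ {1, ..., 94} have gcd(a, 95) = 1 and are units. So the nonzero zero-divisors are exactly the 22 values of a appearing in this scan.

Final answer: nonzero zero-divisors of Z/95Z = {5, 10, 15, 19, 20, 25, 30, 35, 38, 40, 45, 50, 55, 57, 60, 65, 70, 75, 76, 80, 85, 90}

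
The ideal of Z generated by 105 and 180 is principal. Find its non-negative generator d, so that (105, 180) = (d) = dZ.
(105, 180) = (15); d = 15

In the PID Z, (a, b) is generated by gcd(a, b). Compute gcd(180, 105) with the extended Euclidean algorithm, tracking rows (r, s, t) with s·180 + t·105 = r:
  row A: (180, 1, 0)   [1·180 + 0·105 = 180]
  row B: (105, 0, 1)   [0·180 + 1·105 = 105]
  180 = 1·105 + 75   → row C = row A − 1·row B = (75, 1, −1)   [check: 1·180 − 1·105 = 75]
  105 = 1·75 + 30   → row D = row B − 1·row C = (30, −1, 2)   [check: −1·180 + 2·105 = 30]
  75 = 2·30 + 15   → row E = row C − 2·row D = (15, 3, −5)   [check: 3·180 − 5·105 = 15]
  30 = 2·15 + 0   → remainder 0, stop. gcd = 15 (last nonzero row E).
So gcd(105, 180) = 15, with Bézout identity 3·180 − 5·105 = 15. Containment (⊇): the Bézout identity exhibits 15 as an element of (105, 180), giving (15) ⊆ (105, 180). Containment (⊆): since 15 | 105 and 15 | 180 (105 = 15·7, 180 = 15·12), every Z-linear combination of 105 and 180 is divisible by 15, so (105, 180) ⊆ (15). Therefore (105, 180) = (15), d = 15.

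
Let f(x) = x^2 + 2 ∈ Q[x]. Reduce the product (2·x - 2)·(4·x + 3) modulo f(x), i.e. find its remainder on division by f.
First multiply in Q[x] without reducing: a · b = 8·x^2 - 2·x - 6. Now divide by f(x) = x^2 + 2, eliminating the leading term at each step:
  leading term 8·x^2: subtract (8)·f(x) = 8·x^2 + 16, leaving -2·x - 22
The degree is now < 2, so this is the remainder. Hence a · b ≡ -2·x - 22 in Q[x]/(f).

Final answer: a · b ≡ -2·x - 22 (mod f(x))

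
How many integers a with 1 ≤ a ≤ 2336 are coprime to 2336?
The number of a ∈ {1, ..., 2336} with gcd(a, 2336) = 1 is by definition Euler's totient φ(2336). φ is multiplicative, with φ(p^e) = p^e − p^(e−1). Factorise 2336 = 2^5 · 73. Then
  φ(2336) = (2^5 − 2^4) · (73 − 1) = 16 · 72 = 1152.
So there are 1152 such integers.

Final answer: 1152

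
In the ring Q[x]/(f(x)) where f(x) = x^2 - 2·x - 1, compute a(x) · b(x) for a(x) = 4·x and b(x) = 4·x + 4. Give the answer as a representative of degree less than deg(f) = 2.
a · b ≡ 48·x + 16 (mod f(x))

First multiply in Q[x] without reducing: a · b = 16·x^2 + 16·x. Now divide by f(x) = x^2 - 2·x - 1, eliminating the leading term at each step:
  leading term 16·x^2: subtract (16)·f(x) = 16·x^2 - 32·x - 16, leaving 48·x + 16
The degree is now < 2, so this is the remainder. Hence a · b ≡ 48·x + 16 in Q[x]/(f).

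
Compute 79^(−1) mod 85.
Apply the extended Euclidean algorithm to (85, 79), tracking rows (r, s, t) with s·85 + t·79 = r. Each division r_prev = q·r_cur + r_new produces the new row as (previous row) − q·(current row):
  row A: (85, 1, 0)   [1·85 + 0·79 = 85]
  row B: (79, 0, 1)   [0·85 + 1·79 = 79]
  85 = 1·79 + 6   → row C = row A − 1·row B = (6, 1, −1)   [check: 1·85 − 1·79 = 6]
  79 = 13·6 + 1   → row D = row B − 13·row C = (1, −13, 14)   [check: −13·85 + 14·79 = 1]
  6 = 6·1 + 0   → remainder 0, stop. gcd = 1 (last nonzero row D).
The gcd is 1, so 79 is invertible mod 85. The last nonzero row gives −13·85 + 14·79 = 1, so t = 14. So 79^(−1) ≡ 14 (mod 85). Verify: 79 · 14 = 1106 ≡ 1 (mod 85). ✓

Final answer: 79^(−1) ≡ 14 (mod 85)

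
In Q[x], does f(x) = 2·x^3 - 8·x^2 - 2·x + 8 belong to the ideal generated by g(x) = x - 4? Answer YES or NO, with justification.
In Q[x] the ideal (g) consists of all multiples of g, so f ∈ (g) iff g | f, i.e. iff the remainder of f on division by g is 0. Divide f by g (g is monic, so eliminate the leading term of the running remainder at each step):
  leading term 2·x^3: subtract (2·x^2)·g(x) = 2·x^3 - 8·x^2, leaving 8 - 2·x
  leading term -2·x: subtract (-2)·g(x) = 8 - 2·x, leaving 0
The remainder is 0, so f(x) = g(x) · h(x) with h(x) = 2·x^2 - 2. Hence g | f, i.e. f ∈ (g).

Final answer: YES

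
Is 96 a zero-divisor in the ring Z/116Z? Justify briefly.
YES

gcd(96, 116) = 4 > 1, so 96 is not a unit in Z/116Z. In Z/nZ every nonzero non-unit is a zero-divisor: explicitly, take b = 116/gcd = 29 ≠ 0 (mod 116); then 96·29 = 2784 = 24·116, i.e. 96·29 ≡ 0 (mod 116). So 96 is a zero-divisor.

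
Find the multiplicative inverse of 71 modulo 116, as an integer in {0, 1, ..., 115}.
Apply the extended Euclidean algorithm to (116, 71), tracking rows (r, s, t) with s·116 + t·71 = r. Each division r_prev = q·r_cur + r_new produces the new row as (previous row) − q·(current row):
  row A: (116, 1, 0)   [1·116 + 0·71 = 116]
  row B: (71, 0, 1)   [0·116 + 1·71 = 71]
  116 = 1·71 + 45   → row C = row A − 1·row B = (45, 1, −1)   [check: 1·116 − 1·71 = 45]
  71 = 1·45 + 26   → row D = row B − 1·row C = (26, −1, 2)   [check: −1·116 + 2·71 = 26]
  45 = 1·26 + 19   → row E = row C − 1·row D = (19, 2, −3)   [check: 2·116 − 3·71 = 19]
  26 = 1·19 + 7   → row F = row D − 1·row E = (7, −3, 5)   [check: −3·116 + 5·71 = 7]
  19 = 2·7 + 5   → row G = row E − 2·row F = (5, 8, −13)   [check: 8·116 − 13·71 = 5]
  7 = 1·5 + 2   → row H = row F − 1·row G = (2, −11, 18)   [check: −11·116 + 18·71 = 2]
  5 = 2·2 + 1   → row I = row G − 2·row H = (1, 30, −49)   [check: 30·116 − 49·71 = 1]
  2 = 2·1 + 0   → remainder 0, stop. gcd = 1 (last nonzero row I).
The gcd is 1, so 71 is invertible mod 116. The last nonzero row gives 30·116 − 49·71 = 1, so t = −49. So 71^(−1) ≡ −49 ≡ 67 (mod 116). Verify: 71 · 67 = 4757 ≡ 1 (mod 116). ✓

Final answer: 71^(−1) ≡ 67 (mod 116)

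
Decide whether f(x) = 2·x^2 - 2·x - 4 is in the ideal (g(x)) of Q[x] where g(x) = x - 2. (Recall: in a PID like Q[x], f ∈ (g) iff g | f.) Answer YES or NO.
YES

In Q[x] the ideal (g) consists of all multiples of g, so f ∈ (g) iff g | f, i.e. iff the remainder of f on division by g is 0. Divide f by g (g is monic, so eliminate the leading term of the running remainder at each step):
  leading term 2·x^2: subtract (2·x)·g(x) = 2·x^2 - 4·x, leaving 2·x - 4
  leading term 2·x: subtract (2)·g(x) = 2·x - 4, leaving 0
The remainder is 0, so f(x) = g(x) · h(x) with h(x) = 2·x + 2. Hence g | f, i.e. f ∈ (g).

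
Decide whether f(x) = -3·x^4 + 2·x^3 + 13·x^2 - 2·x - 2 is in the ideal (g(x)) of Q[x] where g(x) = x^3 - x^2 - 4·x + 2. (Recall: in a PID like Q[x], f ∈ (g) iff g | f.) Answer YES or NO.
YES

In Q[x] the ideal (g) consists of all multiples of g, so f ∈ (g) iff g | f, i.e. iff the remainder of f on division by g is 0. Divide f by g (g is monic, so eliminate the leading term of the running remainder at each step):
  leading term -3·x^4: subtract (-3·x)·g(x) = -3·x^4 + 3·x^3 + 12·x^2 - 6·x, leaving -x^3 + x^2 + 4·x - 2
  leading term -x^3: subtract (-1)·g(x) = -x^3 + x^2 + 4·x - 2, leaving 0
The remainder is 0, so f(x) = g(x) · h(x) with h(x) = -3·x - 1. Hence g | f, i.e. f ∈ (g).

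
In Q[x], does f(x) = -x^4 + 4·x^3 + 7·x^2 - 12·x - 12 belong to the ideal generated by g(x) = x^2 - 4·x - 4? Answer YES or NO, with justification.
In Q[x] the ideal (g) consists of all multiples of g, so f ∈ (g) iff g | f, i.e. iff the remainder of f on division by g is 0. Divide f by g (g is monic, so eliminate the leading term of the running remainder at each step):
  leading term -x^4: subtract (-x^2)·g(x) = -x^4 + 4·x^3 + 4·x^2, leaving 3·x^2 - 12·x - 12
  leading term 3·x^2: subtract (3)·g(x) = 3·x^2 - 12·x - 12, leaving 0
The remainder is 0, so f(x) = g(x) · h(x) with h(x) = 3 - x^2. Hence g | f, i.e. f ∈ (g).

Final answer: YES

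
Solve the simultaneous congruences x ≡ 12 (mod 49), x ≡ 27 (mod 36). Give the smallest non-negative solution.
The moduli 49, 36 are pairwise coprime, so by the CRT there is a unique solution mod 49·36 = 1764.
Solve by successive substitution. Start with x ≡ 12 (mod 49).
  Combine with x ≡ 27 (mod 36): write x = 12 + 49·t and require 12 + 49·t ≡ 27 (mod 36), i.e. 49·t ≡ 27 − 12 ≡ 15 (mod 36). Since 49^(−1) ≡ 25 (mod 36) (49 ≡ 13 (mod 36)), t ≡ 25·15 ≡ 15 (mod 36). So x ≡ 12 + 49·15 = 747 (mod 1764).
Unique solution in [0, 1764): x = 747.

Final answer: x ≡ 747 (mod 1764); the representative in [0, 1764) is 747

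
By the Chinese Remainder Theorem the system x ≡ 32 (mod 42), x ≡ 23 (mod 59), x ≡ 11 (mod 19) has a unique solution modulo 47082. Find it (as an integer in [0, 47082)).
The moduli 42, 59, 19 are pairwise coprime, so by the CRT there is a unique solution mod 42·59·19 = 47082.
Solve by successive substitution. Start with x ≡ 32 (mod 42).
  Combine with x ≡ 23 (mod 59): write x = 32 + 42·t and require 32 + 42·t ≡ 23 (mod 59), i.e. 42·t ≡ 23 − 32 ≡ 50 (mod 59). Since 42^(−1) ≡ 52 (mod 59), t ≡ 52·50 ≡ 4 (mod 59). So x ≡ 32 + 42·4 = 200 (mod 2478).
  Combine with x ≡ 11 (mod 19): write x = 200 + 2478·t and require 200 + 2478·t ≡ 11 (mod 19), i.e. 2478·t ≡ 11 − 200 ≡ 1 (mod 19). Since 2478^(−1) ≡ 12 (mod 19) (2478 ≡ 8 (mod 19)), t ≡ 12·1 ≡ 12 (mod 19). So x ≡ 200 + 2478·12 = 29936 (mod 47082).
Unique solution in [0, 47082): x = 29936.

Final answer: x ≡ 29936 (mod 47082); the representative in [0, 47082) is 29936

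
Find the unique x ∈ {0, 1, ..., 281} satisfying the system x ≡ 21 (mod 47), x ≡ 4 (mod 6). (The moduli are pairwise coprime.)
The moduli 47, 6 are pairwise coprime, so by the CRT there is a unique solution mod 47·6 = 282.
Solve by successive substitution. Start with x ≡ 21 (mod 47).
  Combine with x ≡ 4 (mod 6): write x = 21 + 47·t and require 21 + 47·t ≡ 4 (mod 6), i.e. 47·t ≡ 4 − 21 ≡ 1 (mod 6). Since 47^(−1) ≡ 5 (mod 6) (47 ≡ 5 (mod 6)), t ≡ 5·1 ≡ 5 (mod 6). So x ≡ 21 + 47·5 = 256 (mod 282).
Unique solution in [0, 282): x = 256.

Final answer: x ≡ 256 (mod 282); the representative in [0, 282) is 256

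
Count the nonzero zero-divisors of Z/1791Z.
In Z/1791Z each nonzero element is either a unit (gcd with 1791 is 1) or a zero-divisor (gcd > 1). The number of units is φ(1791): factorise 1791 = 3^2 · 199, so φ(1791) = (3^2 − 3^1) · (199 − 1) = 6 · 198 = 1188. The nonzero elements number 1791 − 1 = 1790. Hence the nonzero zero-divisors number 1790 − 1188 = 602.

Final answer: Z/1791Z has 602 nonzero zero-divisors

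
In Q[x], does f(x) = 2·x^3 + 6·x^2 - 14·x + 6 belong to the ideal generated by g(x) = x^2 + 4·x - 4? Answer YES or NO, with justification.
NO

In Q[x] the ideal (g) consists of all multiples of g, so f ∈ (g) iff g | f, i.e. iff the remainder of f on division by g is 0. Divide f by g (g is monic, so eliminate the leading term of the running remainder at each step):
  leading term 2·x^3: subtract (2·x)·g(x) = 2·x^3 + 8·x^2 - 8·x, leaving -2·x^2 - 6·x + 6
  leading term -2·x^2: subtract (-2)·g(x) = -2·x^2 - 8·x + 8, leaving 2·x - 2
The remainder r(x) = 2·x - 2 ≠ 0 (and deg r < deg g), so g ∤ f, i.e. f ∉ (g).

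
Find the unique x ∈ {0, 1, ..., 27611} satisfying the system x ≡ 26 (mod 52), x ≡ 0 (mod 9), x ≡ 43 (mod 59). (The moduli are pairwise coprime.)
The moduli 52, 9, 59 are pairwise coprime, so by the CRT there is a unique solution mod 52·9·59 = 27612.
Solve by successive substitution. Start with x ≡ 26 (mod 52).
  Combine with x ≡ 0 (mod 9): write x = 26 + 52·t and require 26 + 52·t ≡ 0 (mod 9), i.e. 52·t ≡ 0 − 26 ≡ 1 (mod 9). Since 52^(−1) ≡ 4 (mod 9) (52 ≡ 7 (mod 9)), t ≡ 4·1 ≡ 4 (mod 9). So x ≡ 26 + 52·4 = 234 (mod 468).
  Combine with x ≡ 43 (mod 59): write x = 234 + 468·t and require 234 + 468·t ≡ 43 (mod 59), i.e. 468·t ≡ 43 − 234 ≡ 45 (mod 59). Since 468^(−1) ≡ 44 (mod 59) (468 ≡ 55 (mod 59)), t ≡ 44·45 ≡ 33 (mod 59). So x ≡ 234 + 468·33 = 15678 (mod 27612).
Unique solution in [0, 27612): x = 15678.

Final answer: x ≡ 15678 (mod 27612); the representative in [0, 27612) is 15678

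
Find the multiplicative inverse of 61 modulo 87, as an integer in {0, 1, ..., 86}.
Apply the extended Euclidean algorithm to (87, 61), tracking rows (r, s, t) with s·87 + t·61 = r. Each division r_prev = q·r_cur + r_new produces the new row as (previous row) − q·(current row):
  row A: (87, 1, 0)   [1·87 + 0·61 = 87]
  row B: (61, 0, 1)   [0·87 + 1·61 = 61]
  87 = 1·61 + 26   → row C = row A − 1·row B = (26, 1, −1)   [check: 1·87 − 1·61 = 26]
  61 = 2·26 + 9   → row D = row B − 2·row C = (9, −2, 3)   [check: −2·87 + 3·61 = 9]
  26 = 2·9 + 8   → row E = row C − 2·row D = (8, 5, −7)   [check: 5·87 − 7·61 = 8]
  9 = 1·8 + 1   → row F = row D − 1·row E = (1, −7, 10)   [check: −7·87 + 10·61 = 1]
  8 = 8·1 + 0   → remainder 0, stop. gcd = 1 (last nonzero row F).
The gcd is 1, so 61 is invertible mod 87. The last nonzero row gives −7·87 + 10·61 = 1, so t = 10. So 61^(−1) ≡ 10 (mod 87). Verify: 61 · 10 = 610 ≡ 1 (mod 87). ✓

Final answer: 61^(−1) ≡ 10 (mod 87)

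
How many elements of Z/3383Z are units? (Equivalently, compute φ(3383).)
Z/3383Z has φ(3383) = 3168 units

An element a ∈ Z/3383Z is a unit iff gcd(a, 3383) = 1, so the number of units is φ(3383). φ is multiplicative, with φ(p^e) = p^e − p^(e−1). Factorise 3383 = 17 · 199. Then
  φ(3383) = (17 − 1) · (199 − 1) = 16 · 198 = 3168.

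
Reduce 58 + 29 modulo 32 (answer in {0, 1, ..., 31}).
23

Reduce the summands first: 58 ≡ 26 (mod 32), so 58 + 29 ≡ 26 + 29 (mod 32). 26 + 29 = 55; 55 = 1·32 + 23, so (58 + 29) mod 32 = 23.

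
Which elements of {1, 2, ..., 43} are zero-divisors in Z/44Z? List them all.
nonzero zero-divisors of Z/44Z = {2, 4, 6, 8, 10, 11, 12, 14, 16, 18, 20, 22, 24, 26, 28, 30, 32, 33, 34, 36, 38, 40, 42}

An element a ∈ Z/44Z (with a ≠ 0) is a zero-divisor iff gcd(a, 44) > 1 (because a is a unit precisely when gcd(a, n) = 1, and in Z/nZ every nonzero, non-unit element is a zero-divisor). Scan a = 1, ..., 43 and keep those with gcd(a, 44) > 1:
  gcd(2, 44) = 2, gcd(4, 44) = 4, gcd(6, 44) = 2, gcd(8, 44) = 4, gcd(10, 44) = 2, gcd(11, 44) = 11, gcd(12, 44) = 4, gcd(14, 44) = 2, gcd(16, 44) = 4, gcd(18, 44) = 2, gcd(20, 44) = 4, gcd(22, 44) = 22, gcd(24, 44) = 4, gcd(26, 44) = 2, gcd(28, 44) = 4, gcd(30, 44) = 2, gcd(32, 44) = 4, gcd(33, 44) = 11, gcd(34, 44) = 2, gcd(36, 44) = 4, gcd(38, 44) = 2, gcd(40, 44) = 4, gcd(42, 44) = 2.
All other a ∈ {1, ..., 43} have gcd(a, 44) = 1 and are units. So the nonzero zero-divisors are exactly the 23 values of a appearing in this scan.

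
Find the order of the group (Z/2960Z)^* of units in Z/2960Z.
|(Z/2960Z)^*| = 1152

(Z/2960Z)^* consists of the classes a with gcd(a, 2960) = 1, so its order is φ(2960). φ is multiplicative, with φ(p^e) = p^e − p^(e−1). Factorise 2960 = 2^4 · 5 · 37. Then
  φ(2960) = (2^4 − 2^3) · (5 − 1) · (37 − 1) = 8 · 4 · 36 = 1152.
Thus |(Z/2960Z)^*| = 1152.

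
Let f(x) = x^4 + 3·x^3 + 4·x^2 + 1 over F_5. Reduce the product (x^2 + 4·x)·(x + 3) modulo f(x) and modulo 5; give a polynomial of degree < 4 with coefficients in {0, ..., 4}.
a · b ≡ x^3 + 2·x^2 + 2·x (mod f(x))

Multiply as integer polynomials: a · b = x^3 + 7·x^2 + 12·x. Reducing coefficients mod 5: a · b ≡ x^3 + 2·x^2 + 2·x. This already has degree < 4, so no reduction by f is needed. Hence a · b ≡ x^3 + 2·x^2 + 2·x in F_5[x]/(f).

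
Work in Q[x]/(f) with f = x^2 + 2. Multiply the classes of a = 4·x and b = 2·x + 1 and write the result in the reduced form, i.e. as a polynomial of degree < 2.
a · b ≡ 4·x - 16 (mod f(x))

First multiply in Q[x] without reducing: a · b = 8·x^2 + 4·x. Now divide by f(x) = x^2 + 2, eliminating the leading term at each step:
  leading term 8·x^2: subtract (8)·f(x) = 8·x^2 + 16, leaving 4·x - 16
The degree is now < 2, so this is the remainder. Hence a · b ≡ 4·x - 16 in Q[x]/(f).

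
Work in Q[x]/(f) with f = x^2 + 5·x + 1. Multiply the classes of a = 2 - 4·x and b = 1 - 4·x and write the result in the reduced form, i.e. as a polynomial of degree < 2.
a · b ≡ -92·x - 14 (mod f(x))

First multiply in Q[x] without reducing: a · b = 16·x^2 - 12·x + 2. Now divide by f(x) = x^2 + 5·x + 1, eliminating the leading term at each step:
  leading term 16·x^2: subtract (16)·f(x) = 16·x^2 + 80·x + 16, leaving -92·x - 14
The degree is now < 2, so this is the remainder. Hence a · b ≡ -92·x - 14 in Q[x]/(f).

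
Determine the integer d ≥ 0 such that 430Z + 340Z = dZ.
In the PID Z, (a, b) is generated by gcd(a, b). Compute gcd(430, 340) with the extended Euclidean algorithm, tracking rows (r, s, t) with s·430 + t·340 = r:
  row A: (430, 1, 0)   [1·430 + 0·340 = 430]
  row B: (340, 0, 1)   [0·430 + 1·340 = 340]
  430 = 1·340 + 90   → row C = row A − 1·row B = (90, 1, −1)   [check: 1·430 − 1·340 = 90]
  340 = 3·90 + 70   → row D = row B − 3·row C = (70, −3, 4)   [check: −3·430 + 4·340 = 70]
  90 = 1·70 + 20   → row E = row C − 1·row D = (20, 4, −5)   [check: 4·430 − 5·340 = 20]
  70 = 3·20 + 10   → row F = row D − 3·row E = (10, −15, 19)   [check: −15·430 + 19·340 = 10]
  20 = 2·10 + 0   → remainder 0, stop. gcd = 10 (last nonzero row F).
So gcd(430, 340) = 10, with Bézout identity −15·430 + 19·340 = 10. Containment (⊇): the Bézout identity exhibits 10 as an element of (430, 340), giving (10) ⊆ (430, 340). Containment (⊆): since 10 | 430 and 10 | 340 (430 = 10·43, 340 = 10·34), every Z-linear combination of 430 and 340 is divisible by 10, so (430, 340) ⊆ (10). Therefore (430, 340) = (10), d = 10.

Final answer: (430, 340) = (10); d = 10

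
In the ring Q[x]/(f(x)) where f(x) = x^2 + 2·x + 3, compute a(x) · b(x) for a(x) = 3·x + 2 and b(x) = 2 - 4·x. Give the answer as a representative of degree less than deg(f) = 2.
a · b ≡ 22·x + 40 (mod f(x))

First multiply in Q[x] without reducing: a · b = -12·x^2 - 2·x + 4. Now divide by f(x) = x^2 + 2·x + 3, eliminating the leading term at each step:
  leading term -12·x^2: subtract (-12)·f(x) = -12·x^2 - 24·x - 36, leaving 22·x + 40
The degree is now < 2, so this is the remainder. Hence a · b ≡ 22·x + 40 in Q[x]/(f).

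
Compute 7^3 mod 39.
31

Use repeated squaring. Binary(3) = 11. Walk through the bits of the exponent 3 left-to-right: at each bit after the leading one, square the running value, then multiply by 7 if the bit is 1 (always reducing mod 39):
  bit 1 = 1 (leading): start with 7.
  bit 2 = 1: square 7^2 = 49 ≡ 10; bit is 1, so multiply 10·7 = 70 ≡ 31 (mod 39).
Final value: 7^3 ≡ 31 (mod 39).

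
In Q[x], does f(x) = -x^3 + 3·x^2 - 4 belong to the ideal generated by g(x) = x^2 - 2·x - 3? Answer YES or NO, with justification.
NO

In Q[x] the ideal (g) consists of all multiples of g, so f ∈ (g) iff g | f, i.e. iff the remainder of f on division by g is 0. Divide f by g (g is monic, so eliminate the leading term of the running remainder at each step):
  leading term -x^3: subtract (-x)·g(x) = -x^3 + 2·x^2 + 3·x, leaving x^2 - 3·x - 4
  leading term x^2: subtract (1)·g(x) = x^2 - 2·x - 3, leaving -x - 1
The remainder r(x) = -x - 1 ≠ 0 (and deg r < deg g), so g ∤ f, i.e. f ∉ (g).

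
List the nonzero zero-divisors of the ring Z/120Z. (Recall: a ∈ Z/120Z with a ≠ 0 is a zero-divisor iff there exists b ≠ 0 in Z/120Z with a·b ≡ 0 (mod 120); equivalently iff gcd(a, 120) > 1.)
An element a ∈ Z/120Z (with a ≠ 0) is a zero-divisor iff gcd(a, 120) > 1 (because a is a unit precisely when gcd(a, n) = 1, and in Z/nZ every nonzero, non-unit element is a zero-divisor). Scan a = 1, ..., 119 and keep those with gcd(a, 120) > 1:
  gcd(2, 120) = 2, gcd(3, 120) = 3, gcd(4, 120) = 4, gcd(5, 120) = 5, gcd(6, 120) = 6, gcd(8, 120) = 8, gcd(9, 120) = 3, gcd(10, 120) = 10, gcd(12, 120) = 12, gcd(14, 120) = 2, gcd(15, 120) = 15, gcd(16, 120) = 8, gcd(18, 120) = 6, gcd(20, 120) = 20, gcd(21, 120) = 3, gcd(22, 120) = 2, gcd(24, 120) = 24, gcd(25, 120) = 5, gcd(26, 120) = 2, gcd(27, 120) = 3, gcd(28, 120) = 4, gcd(30, 120) = 30, gcd(32, 120) = 8, gcd(33, 120) = 3, gcd(34, 120) = 2, gcd(35, 120) = 5, gcd(36, 120) = 12, gcd(38, 120) = 2, gcd(39, 120) = 3, gcd(40, 120) = 40, gcd(42, 120) = 6, gcd(44, 120) = 4, gcd(45, 120) = 15, gcd(46, 120) = 2, gcd(48, 120) = 24, gcd(50, 120) = 10, gcd(51, 120) = 3, gcd(52, 120) = 4, gcd(54, 120) = 6, gcd(55, 120) = 5, gcd(56, 120) = 8, gcd(57, 120) = 3, gcd(58, 120) = 2, gcd(60, 120) = 60, gcd(62, 120) = 2, gcd(63, 120) = 3, gcd(64, 120) = 8, gcd(65, 120) = 5, gcd(66, 120) = 6, gcd(68, 120) = 4, gcd(69, 120) = 3, gcd(70, 120) = 10, gcd(72, 120) = 24, gcd(74, 120) = 2, gcd(75, 120) = 15, gcd(76, 120) = 4, gcd(78, 120) = 6, gcd(80, 120) = 40, gcd(81, 120) = 3, gcd(82, 120) = 2, gcd(84, 120) = 12, gcd(85, 120) = 5, gcd(86, 120) = 2, gcd(87, 120) = 3, gcd(88, 120) = 8, gcd(90, 120) = 30, gcd(92, 120) = 4, gcd(93, 120) = 3, gcd(94, 120) = 2, gcd(95, 120) = 5, gcd(96, 120) = 24, gcd(98, 120) = 2, gcd(99, 120) = 3, gcd(100, 120) = 20, gcd(102, 120) = 6, gcd(104, 120) = 8, gcd(105, 120) = 15, gcd(106, 120) = 2, gcd(108, 120) = 12, gcd(110, 120) = 10, gcd(111, 120) = 3, gcd(112, 120) = 8, gcd(114, 120) = 6, gcd(115, 120) = 5, gcd(116, 120) = 4, gcd(117, 120) = 3, gcd(118, 120) = 2.
All other a ∈ {1, ..., 119} have gcd(a, 120) = 1 and are units. So the nonzero zero-divisors are exactly the 87 values of a appearing in this scan.

Final answer: nonzero zero-divisors of Z/120Z = {2, 3, 4, 5, 6, 8, 9, 10, 12, 14, 15, 16, 18, 20, 21, 22, 24, 25, 26, 27, 28, 30, 32, 33, 34, 35, 36, 38, 39, 40, 42, 44, 45, 46, 48, 50, 51, 52, 54, 55, 56, 57, 58, 60, 62, 63, 64, 65, 66, 68, 69, 70, 72, 74, 75, 76, 78, 80, 81, 82, 84, 85, 86, 87, 88, 90, 92, 93, 94, 95, 96, 98, 99, 100, 102, 104, 105, 106, 108, 110, 111, 112, 114, 115, 116, 117, 118}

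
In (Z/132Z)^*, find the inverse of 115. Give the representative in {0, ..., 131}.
Apply the extended Euclidean algorithm to (132, 115), tracking rows (r, s, t) with s·132 + t·115 = r. Each division r_prev = q·r_cur + r_new produces the new row as (previous row) − q·(current row):
  row A: (132, 1, 0)   [1·132 + 0·115 = 132]
  row B: (115, 0, 1)   [0·132 + 1·115 = 115]
  132 = 1·115 + 17   → row C = row A − 1·row B = (17, 1, −1)   [check: 1·132 − 1·115 = 17]
  115 = 6·17 + 13   → row D = row B − 6·row C = (13, −6, 7)   [check: −6·132 + 7·115 = 13]
  17 = 1·13 + 4   → row E = row C − 1·row D = (4, 7, −8)   [check: 7·132 − 8·115 = 4]
  13 = 3·4 + 1   → row F = row D − 3·row E = (1, −27, 31)   [check: −27·132 + 31·115 = 1]
  4 = 4·1 + 0   → remainder 0, stop. gcd = 1 (last nonzero row F).
The gcd is 1, so 115 is invertible mod 132. The last nonzero row gives −27·132 + 31·115 = 1, so t = 31. So 115^(−1) ≡ 31 (mod 132). Verify: 115 · 31 = 3565 ≡ 1 (mod 132). ✓

Final answer: 115^(−1) ≡ 31 (mod 132)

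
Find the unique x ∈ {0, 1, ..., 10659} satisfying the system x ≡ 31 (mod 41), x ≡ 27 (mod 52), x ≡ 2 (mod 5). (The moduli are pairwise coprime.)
x ≡ 3147 (mod 10660); the representative in [0, 10660) is 3147

The moduli 41, 52, 5 are pairwise coprime, so by the CRT there is a unique solution mod 41·52·5 = 10660.
Solve by successive substitution. Start with x ≡ 31 (mod 41).
  Combine with x ≡ 27 (mod 52): write x = 31 + 41·t and require 31 + 41·t ≡ 27 (mod 52), i.e. 41·t ≡ 27 − 31 ≡ 48 (mod 52). Since 41^(−1) ≡ 33 (mod 52), t ≡ 33·48 ≡ 24 (mod 52). So x ≡ 31 + 41·24 = 1015 (mod 2132).
  Combine with x ≡ 2 (mod 5): write x = 1015 + 2132·t and require 1015 + 2132·t ≡ 2 (mod 5), i.e. 2132·t ≡ 2 − 1015 ≡ 2 (mod 5). Since 2132^(−1) ≡ 3 (mod 5) (2132 ≡ 2 (mod 5)), t ≡ 3·2 ≡ 1 (mod 5). So x ≡ 1015 + 2132·1 = 3147 (mod 10660).
Unique solution in [0, 10660): x = 3147.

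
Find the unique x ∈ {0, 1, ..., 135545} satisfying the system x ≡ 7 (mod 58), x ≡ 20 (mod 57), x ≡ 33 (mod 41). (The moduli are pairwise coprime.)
x ≡ 43739 (mod 135546); the representative in [0, 135546) is 43739

The moduli 58, 57, 41 are pairwise coprime, so by the CRT there is a unique solution mod 58·57·41 = 135546.
Solve by successive substitution. Start with x ≡ 7 (mod 58).
  Combine with x ≡ 20 (mod 57): write x = 7 + 58·t and require 7 + 58·t ≡ 20 (mod 57), i.e. 58·t ≡ 20 − 7 ≡ 13 (mod 57). Since 58^(−1) ≡ 1 (mod 57) (58 ≡ 1 (mod 57)), t ≡ 1·13 ≡ 13 (mod 57). So x ≡ 7 + 58·13 = 761 (mod 3306).
  Combine with x ≡ 33 (mod 41): write x = 761 + 3306·t and require 761 + 3306·t ≡ 33 (mod 41), i.e. 3306·t ≡ 33 − 761 ≡ 10 (mod 41). Since 3306^(−1) ≡ 30 (mod 41) (3306 ≡ 26 (mod 41)), t ≡ 30·10 ≡ 13 (mod 41). So x ≡ 761 + 3306·13 = 43739 (mod 135546).
Unique solution in [0, 135546): x = 43739.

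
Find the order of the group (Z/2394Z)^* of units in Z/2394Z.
|(Z/2394Z)^*| = 648

(Z/2394Z)^* consists of the classes a with gcd(a, 2394) = 1, so its order is φ(2394). φ is multiplicative, with φ(p^e) = p^e − p^(e−1). Factorise 2394 = 2 · 3^2 · 7 · 19. Then
  φ(2394) = (2 − 1) · (3^2 − 3^1) · (7 − 1) · (19 − 1) = 1 · 6 · 6 · 18 = 648.
Thus |(Z/2394Z)^*| = 648.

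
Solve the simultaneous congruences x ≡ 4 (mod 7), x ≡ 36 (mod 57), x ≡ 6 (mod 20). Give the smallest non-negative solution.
The moduli 7, 57, 20 are pairwise coprime, so by the CRT there is a unique solution mod 7·57·20 = 7980.
Solve by successive substitution. Start with x ≡ 4 (mod 7).
  Combine with x ≡ 36 (mod 57): write x = 4 + 7·t and require 4 + 7·t ≡ 36 (mod 57), i.e. 7·t ≡ 36 − 4 ≡ 32 (mod 57). Since 7^(−1) ≡ 49 (mod 57), t ≡ 49·32 ≡ 29 (mod 57). So x ≡ 4 + 7·29 = 207 (mod 399).
  Combine with x ≡ 6 (mod 20): write x = 207 + 399·t and require 207 + 399·t ≡ 6 (mod 20), i.e. 399·t ≡ 6 − 207 ≡ 19 (mod 20). Since 399^(−1) ≡ 19 (mod 20) (399 ≡ 19 (mod 20)), t ≡ 19·19 ≡ 1 (mod 20). So x ≡ 207 + 399·1 = 606 (mod 7980).
Unique solution in [0, 7980): x = 606.

Final answer: x ≡ 606 (mod 7980); the representative in [0, 7980) is 606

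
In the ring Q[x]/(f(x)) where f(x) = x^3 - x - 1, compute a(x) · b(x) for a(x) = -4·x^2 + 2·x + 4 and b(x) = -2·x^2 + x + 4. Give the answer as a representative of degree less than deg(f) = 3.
a · b ≡ -14·x^2 + 12·x + 8 (mod f(x))

First multiply in Q[x] without reducing: a · b = 8·x^4 - 8·x^3 - 22·x^2 + 12·x + 16. Now divide by f(x) = x^3 - x - 1, eliminating the leading term at each step:
  leading term 8·x^4: subtract (8·x)·f(x) = 8·x^4 - 8·x^2 - 8·x, leaving -8·x^3 - 14·x^2 + 20·x + 16
  leading term -8·x^3: subtract (-8)·f(x) = -8·x^3 + 8·x + 8, leaving -14·x^2 + 12·x + 8
The degree is now < 3, so this is the remainder. Hence a · b ≡ -14·x^2 + 12·x + 8 in Q[x]/(f).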